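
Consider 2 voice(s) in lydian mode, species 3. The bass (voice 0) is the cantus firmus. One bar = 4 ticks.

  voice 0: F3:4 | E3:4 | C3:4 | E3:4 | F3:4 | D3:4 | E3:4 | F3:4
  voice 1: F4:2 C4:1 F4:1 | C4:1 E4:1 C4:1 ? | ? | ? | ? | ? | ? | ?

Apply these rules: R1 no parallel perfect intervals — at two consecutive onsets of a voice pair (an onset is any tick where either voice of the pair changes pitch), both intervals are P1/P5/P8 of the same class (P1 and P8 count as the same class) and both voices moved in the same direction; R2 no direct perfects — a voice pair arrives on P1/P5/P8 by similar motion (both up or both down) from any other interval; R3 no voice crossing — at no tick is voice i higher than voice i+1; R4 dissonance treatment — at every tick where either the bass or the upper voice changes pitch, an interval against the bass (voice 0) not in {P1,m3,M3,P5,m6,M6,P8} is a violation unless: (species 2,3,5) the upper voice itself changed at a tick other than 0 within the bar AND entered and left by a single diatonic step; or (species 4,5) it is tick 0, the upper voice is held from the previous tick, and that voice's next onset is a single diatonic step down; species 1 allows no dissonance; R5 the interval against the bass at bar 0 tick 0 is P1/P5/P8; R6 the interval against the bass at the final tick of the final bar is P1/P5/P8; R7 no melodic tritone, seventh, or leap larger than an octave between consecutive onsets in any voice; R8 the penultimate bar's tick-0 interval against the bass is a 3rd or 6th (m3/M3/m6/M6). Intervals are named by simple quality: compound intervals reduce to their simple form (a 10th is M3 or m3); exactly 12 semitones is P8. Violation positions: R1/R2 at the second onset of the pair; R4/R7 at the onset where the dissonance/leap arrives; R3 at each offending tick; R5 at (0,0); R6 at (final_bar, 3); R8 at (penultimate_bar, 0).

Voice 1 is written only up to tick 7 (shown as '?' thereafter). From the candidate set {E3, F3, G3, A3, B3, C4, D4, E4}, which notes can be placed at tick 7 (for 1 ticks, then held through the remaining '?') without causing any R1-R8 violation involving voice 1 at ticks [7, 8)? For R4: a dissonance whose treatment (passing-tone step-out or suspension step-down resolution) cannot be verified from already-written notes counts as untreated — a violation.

E3: legal
F3: violates R4
G3: legal
A3: violates R4
B3: legal
C4: legal
D4: violates R4
E4: legal

{B3, C4, E3, E4, G3}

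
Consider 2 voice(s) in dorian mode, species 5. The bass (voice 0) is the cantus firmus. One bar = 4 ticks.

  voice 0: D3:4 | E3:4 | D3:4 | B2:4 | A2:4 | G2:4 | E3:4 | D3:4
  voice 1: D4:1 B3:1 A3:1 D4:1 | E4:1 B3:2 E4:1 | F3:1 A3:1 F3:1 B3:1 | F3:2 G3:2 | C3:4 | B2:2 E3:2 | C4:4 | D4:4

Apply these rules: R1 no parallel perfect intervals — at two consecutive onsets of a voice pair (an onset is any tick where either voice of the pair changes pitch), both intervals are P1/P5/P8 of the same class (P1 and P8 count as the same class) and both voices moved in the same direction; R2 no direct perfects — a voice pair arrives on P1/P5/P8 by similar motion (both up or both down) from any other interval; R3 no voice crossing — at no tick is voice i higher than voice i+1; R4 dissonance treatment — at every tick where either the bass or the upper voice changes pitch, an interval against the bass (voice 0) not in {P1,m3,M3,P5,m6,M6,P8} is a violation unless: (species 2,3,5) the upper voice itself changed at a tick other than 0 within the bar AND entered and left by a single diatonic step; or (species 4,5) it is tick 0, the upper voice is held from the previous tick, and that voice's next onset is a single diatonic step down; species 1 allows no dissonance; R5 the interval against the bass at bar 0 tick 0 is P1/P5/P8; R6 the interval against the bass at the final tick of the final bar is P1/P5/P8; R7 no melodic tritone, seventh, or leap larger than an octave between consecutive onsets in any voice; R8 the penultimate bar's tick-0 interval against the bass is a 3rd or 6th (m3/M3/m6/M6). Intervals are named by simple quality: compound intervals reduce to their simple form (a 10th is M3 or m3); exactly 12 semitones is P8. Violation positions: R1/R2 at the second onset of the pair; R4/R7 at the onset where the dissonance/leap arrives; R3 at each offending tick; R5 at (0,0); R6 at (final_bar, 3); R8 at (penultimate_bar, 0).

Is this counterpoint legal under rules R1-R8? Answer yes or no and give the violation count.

No (5 violations)

bar 0: v0=D3 v1=D4 (P8)
bar 1: v0=E3 v1=E4 (P8)
bar 2: v0=D3 v1=F3 (m3)
bar 3: v0=B2 v1=F3 (TT)
bar 4: v0=A2 v1=C3 (m3)
bar 5: v0=G2 v1=B2 (M3)
bar 6: v0=E3 v1=C4 (m6)
bar 7: v0=D3 v1=D4 (P8)
  R1 @ bar1.0: D3/D4 P8 -> E3/E4 P8 similar
  R7 @ bar2.0: E4->F3 leap 11st
  R7 @ bar2.3: F3->B3 leap 6st
  R4 @ bar3.0: B2/F3 TT untreated
  R7 @ bar3.0: B3->F3 leap 6st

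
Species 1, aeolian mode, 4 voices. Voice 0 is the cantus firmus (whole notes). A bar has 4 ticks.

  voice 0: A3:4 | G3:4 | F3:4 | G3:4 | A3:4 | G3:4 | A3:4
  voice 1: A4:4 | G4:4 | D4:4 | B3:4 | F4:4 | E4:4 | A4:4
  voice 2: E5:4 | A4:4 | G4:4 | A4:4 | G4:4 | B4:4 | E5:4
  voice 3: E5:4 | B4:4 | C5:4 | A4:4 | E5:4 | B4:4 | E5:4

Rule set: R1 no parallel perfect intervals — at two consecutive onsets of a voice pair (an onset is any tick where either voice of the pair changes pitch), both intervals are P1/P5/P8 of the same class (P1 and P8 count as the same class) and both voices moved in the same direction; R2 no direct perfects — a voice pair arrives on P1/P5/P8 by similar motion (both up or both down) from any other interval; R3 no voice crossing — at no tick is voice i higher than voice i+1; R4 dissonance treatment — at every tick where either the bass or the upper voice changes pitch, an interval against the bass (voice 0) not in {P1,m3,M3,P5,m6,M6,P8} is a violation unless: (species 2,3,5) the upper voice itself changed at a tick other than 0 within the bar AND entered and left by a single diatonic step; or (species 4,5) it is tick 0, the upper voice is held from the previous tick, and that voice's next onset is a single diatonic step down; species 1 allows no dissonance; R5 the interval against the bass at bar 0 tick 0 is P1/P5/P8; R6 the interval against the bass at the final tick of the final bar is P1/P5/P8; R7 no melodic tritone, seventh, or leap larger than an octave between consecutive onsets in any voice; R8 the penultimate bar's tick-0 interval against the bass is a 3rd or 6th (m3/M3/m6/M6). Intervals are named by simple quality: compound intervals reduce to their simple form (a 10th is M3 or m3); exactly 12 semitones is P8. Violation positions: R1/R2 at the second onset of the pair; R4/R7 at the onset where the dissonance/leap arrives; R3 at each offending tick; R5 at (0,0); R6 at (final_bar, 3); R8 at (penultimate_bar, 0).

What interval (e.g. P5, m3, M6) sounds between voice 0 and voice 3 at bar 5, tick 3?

M3

voice 0=G3 voice 3=B4 -> M3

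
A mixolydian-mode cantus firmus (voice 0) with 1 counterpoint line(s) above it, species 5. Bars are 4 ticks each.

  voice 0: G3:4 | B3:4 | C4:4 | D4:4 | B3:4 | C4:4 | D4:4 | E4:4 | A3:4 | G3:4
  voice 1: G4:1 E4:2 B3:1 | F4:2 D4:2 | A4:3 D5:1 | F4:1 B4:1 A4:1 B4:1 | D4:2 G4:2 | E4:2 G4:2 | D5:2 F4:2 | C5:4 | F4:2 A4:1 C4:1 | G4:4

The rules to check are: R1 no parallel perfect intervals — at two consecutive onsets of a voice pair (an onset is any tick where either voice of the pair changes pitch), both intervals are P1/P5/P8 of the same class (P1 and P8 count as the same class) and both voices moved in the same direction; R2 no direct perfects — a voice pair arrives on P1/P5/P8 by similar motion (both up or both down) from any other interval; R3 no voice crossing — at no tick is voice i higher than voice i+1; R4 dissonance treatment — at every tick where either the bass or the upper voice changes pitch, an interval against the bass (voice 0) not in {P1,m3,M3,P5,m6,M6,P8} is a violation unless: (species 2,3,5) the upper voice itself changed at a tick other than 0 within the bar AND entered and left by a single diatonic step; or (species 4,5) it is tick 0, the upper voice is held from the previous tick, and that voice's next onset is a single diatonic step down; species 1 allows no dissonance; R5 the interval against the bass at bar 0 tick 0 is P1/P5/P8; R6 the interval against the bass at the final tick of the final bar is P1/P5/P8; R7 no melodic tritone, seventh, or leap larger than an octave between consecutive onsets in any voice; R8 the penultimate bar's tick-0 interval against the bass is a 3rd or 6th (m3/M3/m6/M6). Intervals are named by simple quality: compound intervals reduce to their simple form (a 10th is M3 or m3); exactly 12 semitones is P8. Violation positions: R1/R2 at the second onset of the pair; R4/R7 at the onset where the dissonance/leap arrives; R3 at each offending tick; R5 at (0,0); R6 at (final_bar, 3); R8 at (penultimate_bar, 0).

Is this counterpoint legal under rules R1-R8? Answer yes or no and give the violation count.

No (5 violations)

bar 0: v0=G3 v1=G4 (P8)
bar 1: v0=B3 v1=F4 (TT)
bar 2: v0=C4 v1=A4 (M6)
bar 3: v0=D4 v1=F4 (m3)
bar 4: v0=B3 v1=D4 (m3)
bar 5: v0=C4 v1=E4 (M3)
bar 6: v0=D4 v1=D5 (P8)
bar 7: v0=E4 v1=C5 (m6)
bar 8: v0=A3 v1=F4 (m6)
bar 9: v0=G3 v1=G4 (P8)
  R4 @ bar1.0: B3/F4 TT untreated
  R7 @ bar1.0: B3->F4 leap 6st
  R4 @ bar2.3: C4/D5 M2 untreated
  R7 @ bar3.1: F4->B4 leap 6st
  R2 @ bar6.0: C4/G4 P5 -> D4/D5 P8 similar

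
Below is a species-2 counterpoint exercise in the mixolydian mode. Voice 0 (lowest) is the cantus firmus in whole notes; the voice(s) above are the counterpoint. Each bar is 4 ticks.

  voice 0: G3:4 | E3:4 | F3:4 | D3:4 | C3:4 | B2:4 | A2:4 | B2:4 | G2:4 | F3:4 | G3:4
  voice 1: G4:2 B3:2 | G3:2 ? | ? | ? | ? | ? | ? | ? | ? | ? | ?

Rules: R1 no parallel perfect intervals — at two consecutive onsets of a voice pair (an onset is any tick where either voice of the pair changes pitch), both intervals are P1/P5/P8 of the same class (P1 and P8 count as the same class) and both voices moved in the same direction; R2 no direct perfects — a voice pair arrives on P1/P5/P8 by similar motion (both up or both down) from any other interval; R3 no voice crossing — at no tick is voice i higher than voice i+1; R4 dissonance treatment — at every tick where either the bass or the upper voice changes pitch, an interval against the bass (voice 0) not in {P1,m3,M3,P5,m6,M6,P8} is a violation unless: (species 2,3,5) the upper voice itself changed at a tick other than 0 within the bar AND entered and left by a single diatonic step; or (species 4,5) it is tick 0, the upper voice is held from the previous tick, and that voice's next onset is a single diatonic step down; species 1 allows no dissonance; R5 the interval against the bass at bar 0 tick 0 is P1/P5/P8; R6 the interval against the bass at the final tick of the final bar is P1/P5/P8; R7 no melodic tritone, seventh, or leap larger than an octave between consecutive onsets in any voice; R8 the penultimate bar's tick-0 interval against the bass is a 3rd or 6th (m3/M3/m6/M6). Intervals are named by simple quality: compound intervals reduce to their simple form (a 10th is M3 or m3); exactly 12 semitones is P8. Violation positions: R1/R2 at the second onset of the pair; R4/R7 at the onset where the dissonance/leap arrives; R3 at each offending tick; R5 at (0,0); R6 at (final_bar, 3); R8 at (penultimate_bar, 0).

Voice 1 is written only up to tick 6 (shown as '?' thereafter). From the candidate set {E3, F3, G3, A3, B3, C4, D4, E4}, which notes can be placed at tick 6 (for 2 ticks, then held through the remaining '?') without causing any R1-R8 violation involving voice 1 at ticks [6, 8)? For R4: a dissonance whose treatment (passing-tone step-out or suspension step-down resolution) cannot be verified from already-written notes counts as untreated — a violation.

E3: legal
F3: violates R4
G3: legal
A3: violates R4
B3: legal
C4: legal
D4: violates R4
E4: legal

{B3, C4, E3, E4, G3}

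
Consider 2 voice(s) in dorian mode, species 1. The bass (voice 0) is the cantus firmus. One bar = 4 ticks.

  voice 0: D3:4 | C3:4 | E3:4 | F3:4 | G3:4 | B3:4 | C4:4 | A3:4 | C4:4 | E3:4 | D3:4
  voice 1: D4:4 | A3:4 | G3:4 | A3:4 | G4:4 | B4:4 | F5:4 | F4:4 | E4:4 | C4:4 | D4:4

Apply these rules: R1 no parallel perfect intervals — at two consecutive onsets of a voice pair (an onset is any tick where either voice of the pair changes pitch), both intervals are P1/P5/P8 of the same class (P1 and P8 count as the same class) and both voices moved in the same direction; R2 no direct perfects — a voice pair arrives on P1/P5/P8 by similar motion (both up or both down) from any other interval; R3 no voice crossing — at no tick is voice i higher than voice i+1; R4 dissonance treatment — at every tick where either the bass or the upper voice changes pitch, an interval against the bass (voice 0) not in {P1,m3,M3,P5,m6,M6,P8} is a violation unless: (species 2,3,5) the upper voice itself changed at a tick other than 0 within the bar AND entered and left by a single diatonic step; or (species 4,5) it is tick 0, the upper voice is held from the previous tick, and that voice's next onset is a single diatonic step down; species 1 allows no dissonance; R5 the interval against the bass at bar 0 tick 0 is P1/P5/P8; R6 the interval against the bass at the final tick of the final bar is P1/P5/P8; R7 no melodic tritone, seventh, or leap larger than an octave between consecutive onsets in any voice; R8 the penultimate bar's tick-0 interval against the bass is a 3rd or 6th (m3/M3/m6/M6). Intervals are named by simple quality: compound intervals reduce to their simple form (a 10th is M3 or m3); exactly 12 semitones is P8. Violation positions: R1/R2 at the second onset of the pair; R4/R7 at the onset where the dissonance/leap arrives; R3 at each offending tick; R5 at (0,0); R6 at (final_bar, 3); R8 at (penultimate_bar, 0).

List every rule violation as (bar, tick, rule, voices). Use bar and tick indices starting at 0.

(4, 0, R2, (0, 1))
(4, 0, R7, (1,))
(5, 0, R1, (0, 1))
(6, 0, R4, (0, 1))
(6, 0, R7, (1,))

bar 0: v0=D3 v1=D4 downbeat P8
bar 1: v0=C3 v1=A3 downbeat M6
bar 2: v0=E3 v1=G3 downbeat m3
bar 3: v0=F3 v1=A3 downbeat M3
bar 4: v0=G3 v1=G4 downbeat P8
bar 5: v0=B3 v1=B4 downbeat P8
bar 6: v0=C4 v1=F5 downbeat P4
bar 7: v0=A3 v1=F4 downbeat m6
bar 8: v0=C4 v1=E4 downbeat M3
bar 9: v0=E3 v1=C4 downbeat m6
bar 10: v0=D3 v1=D4 downbeat P8
  -> R2 @ bar 4 tick 0 v(0, 1): F3/A3 M3 -> G3/G4 P8 similar
  -> R7 @ bar 4 tick 0 v(1,): A3->G4 leap 10st
  -> R1 @ bar 5 tick 0 v(0, 1): G3/G4 P8 -> B3/B4 P8 similar
  -> R4 @ bar 6 tick 0 v(0, 1): C4/F5 P4 untreated
  -> R7 @ bar 6 tick 0 v(1,): B4->F5 leap 6st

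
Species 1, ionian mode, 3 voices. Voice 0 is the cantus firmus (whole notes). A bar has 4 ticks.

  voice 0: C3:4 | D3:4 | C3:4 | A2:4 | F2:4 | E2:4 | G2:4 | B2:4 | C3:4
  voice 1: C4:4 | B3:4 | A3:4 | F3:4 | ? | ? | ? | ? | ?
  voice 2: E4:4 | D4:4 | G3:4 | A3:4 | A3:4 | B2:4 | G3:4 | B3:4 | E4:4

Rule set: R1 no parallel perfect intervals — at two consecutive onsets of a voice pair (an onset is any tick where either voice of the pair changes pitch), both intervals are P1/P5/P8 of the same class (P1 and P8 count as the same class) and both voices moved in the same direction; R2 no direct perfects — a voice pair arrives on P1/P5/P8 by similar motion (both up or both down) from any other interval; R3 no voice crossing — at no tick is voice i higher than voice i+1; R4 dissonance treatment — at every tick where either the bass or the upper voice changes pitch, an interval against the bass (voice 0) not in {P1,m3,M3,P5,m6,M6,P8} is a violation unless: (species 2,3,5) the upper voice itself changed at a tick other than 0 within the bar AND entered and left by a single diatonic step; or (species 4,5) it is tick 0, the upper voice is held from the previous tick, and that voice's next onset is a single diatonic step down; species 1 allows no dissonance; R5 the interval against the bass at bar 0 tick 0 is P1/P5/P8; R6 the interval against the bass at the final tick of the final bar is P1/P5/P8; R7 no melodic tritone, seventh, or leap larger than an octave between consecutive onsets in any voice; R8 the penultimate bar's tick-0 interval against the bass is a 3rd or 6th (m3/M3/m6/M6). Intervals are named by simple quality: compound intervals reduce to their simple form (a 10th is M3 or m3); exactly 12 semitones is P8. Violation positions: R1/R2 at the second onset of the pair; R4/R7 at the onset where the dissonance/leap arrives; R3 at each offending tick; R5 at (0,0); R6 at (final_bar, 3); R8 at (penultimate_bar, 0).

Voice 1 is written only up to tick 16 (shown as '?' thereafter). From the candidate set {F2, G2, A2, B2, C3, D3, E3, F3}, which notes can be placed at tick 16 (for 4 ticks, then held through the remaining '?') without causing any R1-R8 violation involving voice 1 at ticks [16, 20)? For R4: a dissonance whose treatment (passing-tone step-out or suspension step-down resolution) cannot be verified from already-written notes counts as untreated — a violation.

{A2, D3, F3}

F2: violates R2
G2: violates R4,R7
A2: legal
B2: violates R4,R7
C3: violates R2
D3: legal
E3: violates R4
F3: legal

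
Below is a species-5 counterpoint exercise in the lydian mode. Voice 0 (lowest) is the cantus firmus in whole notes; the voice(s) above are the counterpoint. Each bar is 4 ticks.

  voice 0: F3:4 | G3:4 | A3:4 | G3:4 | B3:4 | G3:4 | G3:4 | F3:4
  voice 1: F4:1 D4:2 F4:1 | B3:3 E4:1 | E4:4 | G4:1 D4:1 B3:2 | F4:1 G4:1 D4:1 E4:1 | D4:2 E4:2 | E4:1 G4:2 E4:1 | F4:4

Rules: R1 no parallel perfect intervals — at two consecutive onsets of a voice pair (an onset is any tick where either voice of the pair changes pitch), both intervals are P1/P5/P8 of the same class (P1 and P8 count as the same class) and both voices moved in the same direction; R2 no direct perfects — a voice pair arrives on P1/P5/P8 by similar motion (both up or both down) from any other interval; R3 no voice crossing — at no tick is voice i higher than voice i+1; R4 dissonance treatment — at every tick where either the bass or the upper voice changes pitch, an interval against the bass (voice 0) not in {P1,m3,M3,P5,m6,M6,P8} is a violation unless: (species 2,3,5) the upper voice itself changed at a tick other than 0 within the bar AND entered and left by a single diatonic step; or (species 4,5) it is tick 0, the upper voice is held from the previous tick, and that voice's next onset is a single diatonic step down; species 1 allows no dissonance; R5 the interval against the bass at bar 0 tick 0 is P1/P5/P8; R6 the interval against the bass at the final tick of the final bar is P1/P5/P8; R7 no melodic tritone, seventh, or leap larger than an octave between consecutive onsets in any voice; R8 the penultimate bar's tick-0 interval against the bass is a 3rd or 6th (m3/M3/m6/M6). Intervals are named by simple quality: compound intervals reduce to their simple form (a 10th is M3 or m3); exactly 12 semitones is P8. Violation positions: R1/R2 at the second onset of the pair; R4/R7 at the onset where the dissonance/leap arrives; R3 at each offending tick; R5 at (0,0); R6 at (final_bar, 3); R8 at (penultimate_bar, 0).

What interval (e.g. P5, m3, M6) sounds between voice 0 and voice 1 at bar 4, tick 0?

TT

voice 0=B3 voice 1=F4 -> TT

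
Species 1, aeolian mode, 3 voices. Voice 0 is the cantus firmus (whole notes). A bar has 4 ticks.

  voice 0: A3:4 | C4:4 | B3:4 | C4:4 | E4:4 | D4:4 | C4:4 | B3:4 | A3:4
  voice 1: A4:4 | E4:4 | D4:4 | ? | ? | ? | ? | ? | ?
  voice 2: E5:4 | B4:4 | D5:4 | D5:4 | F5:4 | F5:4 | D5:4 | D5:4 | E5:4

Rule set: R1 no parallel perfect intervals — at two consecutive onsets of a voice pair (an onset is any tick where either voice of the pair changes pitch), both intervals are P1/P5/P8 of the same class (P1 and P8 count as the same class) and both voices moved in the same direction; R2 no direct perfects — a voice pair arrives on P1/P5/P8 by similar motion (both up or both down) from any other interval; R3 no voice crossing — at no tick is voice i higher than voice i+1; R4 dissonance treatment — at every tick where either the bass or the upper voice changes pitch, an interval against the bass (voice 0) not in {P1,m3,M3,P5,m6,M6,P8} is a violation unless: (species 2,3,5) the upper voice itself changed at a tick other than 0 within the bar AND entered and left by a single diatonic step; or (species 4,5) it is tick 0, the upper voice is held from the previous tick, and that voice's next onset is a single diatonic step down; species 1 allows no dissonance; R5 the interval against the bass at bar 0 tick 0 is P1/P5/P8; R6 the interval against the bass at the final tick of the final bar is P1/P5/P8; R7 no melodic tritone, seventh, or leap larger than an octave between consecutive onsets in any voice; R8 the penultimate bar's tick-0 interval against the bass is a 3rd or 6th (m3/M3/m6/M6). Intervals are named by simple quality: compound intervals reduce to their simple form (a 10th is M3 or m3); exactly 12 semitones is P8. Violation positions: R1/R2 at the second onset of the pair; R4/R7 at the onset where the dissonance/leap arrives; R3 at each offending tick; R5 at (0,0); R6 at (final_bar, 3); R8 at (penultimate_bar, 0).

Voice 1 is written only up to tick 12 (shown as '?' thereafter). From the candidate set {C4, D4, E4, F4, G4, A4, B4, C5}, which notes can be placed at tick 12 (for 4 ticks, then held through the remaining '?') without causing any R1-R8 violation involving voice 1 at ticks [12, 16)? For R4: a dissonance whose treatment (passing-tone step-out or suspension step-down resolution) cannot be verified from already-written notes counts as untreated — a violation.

{A4, C4, E4}

C4: legal
D4: violates R4
E4: legal
F4: violates R4
G4: violates R2
A4: legal
B4: violates R4
C5: violates R2,R7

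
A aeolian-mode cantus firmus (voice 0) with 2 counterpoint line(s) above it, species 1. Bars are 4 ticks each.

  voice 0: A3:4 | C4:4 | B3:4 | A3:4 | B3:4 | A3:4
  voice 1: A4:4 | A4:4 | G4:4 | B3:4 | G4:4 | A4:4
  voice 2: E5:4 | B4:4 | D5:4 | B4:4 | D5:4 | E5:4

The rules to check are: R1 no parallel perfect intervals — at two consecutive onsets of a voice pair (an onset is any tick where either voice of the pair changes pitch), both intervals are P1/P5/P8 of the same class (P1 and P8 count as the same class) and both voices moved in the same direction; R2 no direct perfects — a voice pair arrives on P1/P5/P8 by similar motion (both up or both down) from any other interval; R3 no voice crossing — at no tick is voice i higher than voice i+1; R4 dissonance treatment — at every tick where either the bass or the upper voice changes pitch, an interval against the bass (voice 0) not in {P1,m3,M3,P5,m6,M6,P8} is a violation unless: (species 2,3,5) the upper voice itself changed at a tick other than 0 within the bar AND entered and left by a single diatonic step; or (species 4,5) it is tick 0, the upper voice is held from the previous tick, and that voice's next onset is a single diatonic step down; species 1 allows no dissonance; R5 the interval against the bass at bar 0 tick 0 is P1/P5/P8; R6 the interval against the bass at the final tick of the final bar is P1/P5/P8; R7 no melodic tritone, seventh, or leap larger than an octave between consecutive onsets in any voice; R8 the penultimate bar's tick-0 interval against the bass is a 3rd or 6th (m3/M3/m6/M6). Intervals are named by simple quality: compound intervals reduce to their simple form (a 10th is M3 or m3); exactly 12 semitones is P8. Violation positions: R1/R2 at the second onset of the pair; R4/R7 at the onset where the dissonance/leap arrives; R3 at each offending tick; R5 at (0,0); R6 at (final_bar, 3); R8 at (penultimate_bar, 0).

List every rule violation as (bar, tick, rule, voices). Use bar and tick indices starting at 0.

(1, 0, R4, (0, 2))
(3, 0, R2, (1, 2))
(3, 0, R4, (0, 1))
(3, 0, R4, (0, 2))
(4, 0, R2, (1, 2))
(5, 0, R1, (1, 2))

bar 0: v0=A3 v1=A4 v2=E5 downbeat P5
bar 1: v0=C4 v1=A4 v2=B4 downbeat M7
bar 2: v0=B3 v1=G4 v2=D5 downbeat m3
bar 3: v0=A3 v1=B3 v2=B4 downbeat M2
bar 4: v0=B3 v1=G4 v2=D5 downbeat m3
bar 5: v0=A3 v1=A4 v2=E5 downbeat P5
  -> R4 @ bar 1 tick 0 v(0, 2): C4/B4 M7 untreated
  -> R2 @ bar 3 tick 0 v(1, 2): G4/D5 P5 -> B3/B4 P8 similar
  -> R4 @ bar 3 tick 0 v(0, 1): A3/B3 M2 untreated
  -> R4 @ bar 3 tick 0 v(0, 2): A3/B4 M2 untreated
  -> R2 @ bar 4 tick 0 v(1, 2): B3/B4 P8 -> G4/D5 P5 similar
  -> R1 @ bar 5 tick 0 v(1, 2): G4/D5 P5 -> A4/E5 P5 similar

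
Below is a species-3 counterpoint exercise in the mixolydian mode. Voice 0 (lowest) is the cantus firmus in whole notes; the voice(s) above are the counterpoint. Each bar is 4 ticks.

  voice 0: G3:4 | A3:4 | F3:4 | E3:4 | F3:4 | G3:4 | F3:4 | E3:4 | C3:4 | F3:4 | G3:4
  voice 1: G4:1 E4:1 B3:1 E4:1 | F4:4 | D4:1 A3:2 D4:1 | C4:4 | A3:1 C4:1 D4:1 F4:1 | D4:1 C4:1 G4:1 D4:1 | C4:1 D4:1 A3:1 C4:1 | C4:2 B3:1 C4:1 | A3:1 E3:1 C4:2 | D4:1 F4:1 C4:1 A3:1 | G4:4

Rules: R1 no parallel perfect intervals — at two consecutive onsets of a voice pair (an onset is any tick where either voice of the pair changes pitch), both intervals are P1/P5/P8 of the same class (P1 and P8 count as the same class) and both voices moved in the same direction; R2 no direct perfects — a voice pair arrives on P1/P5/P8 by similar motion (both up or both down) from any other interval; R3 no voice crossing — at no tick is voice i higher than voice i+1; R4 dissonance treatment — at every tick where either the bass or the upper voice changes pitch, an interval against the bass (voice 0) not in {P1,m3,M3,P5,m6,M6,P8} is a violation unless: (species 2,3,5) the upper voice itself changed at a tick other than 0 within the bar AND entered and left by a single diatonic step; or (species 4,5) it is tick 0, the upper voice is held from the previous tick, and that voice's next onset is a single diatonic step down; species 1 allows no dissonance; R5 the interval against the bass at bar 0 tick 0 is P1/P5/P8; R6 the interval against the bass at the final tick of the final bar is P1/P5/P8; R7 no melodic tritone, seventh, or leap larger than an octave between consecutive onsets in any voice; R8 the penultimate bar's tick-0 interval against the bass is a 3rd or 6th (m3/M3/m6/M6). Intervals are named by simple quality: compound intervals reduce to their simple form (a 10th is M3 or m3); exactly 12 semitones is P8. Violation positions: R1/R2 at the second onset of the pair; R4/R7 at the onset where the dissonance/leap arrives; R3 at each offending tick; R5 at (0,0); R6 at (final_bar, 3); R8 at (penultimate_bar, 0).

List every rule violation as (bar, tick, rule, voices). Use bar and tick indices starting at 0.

bar 0: v0=G3 v1=G4 downbeat P8
bar 1: v0=A3 v1=F4 downbeat m6
bar 2: v0=F3 v1=D4 downbeat M6
bar 3: v0=E3 v1=C4 downbeat m6
bar 4: v0=F3 v1=A3 downbeat M3
bar 5: v0=G3 v1=D4 downbeat P5
bar 6: v0=F3 v1=C4 downbeat P5
bar 7: v0=E3 v1=C4 downbeat m6
bar 8: v0=C3 v1=A3 downbeat M6
bar 9: v0=F3 v1=D4 downbeat M6
bar 10: v0=G3 v1=G4 downbeat P8
  -> R4 @ bar 5 tick 1 v(0, 1): G3/C4 P4 untreated
  -> R1 @ bar 6 tick 0 v(0, 1): G3/D4 P5 -> F3/C4 P5 similar
  -> R2 @ bar 10 tick 0 v(0, 1): F3/A3 M3 -> G3/G4 P8 similar
  -> R7 @ bar 10 tick 0 v(1,): A3->G4 leap 10st

(5, 1, R4, (0, 1))
(6, 0, R1, (0, 1))
(10, 0, R2, (0, 1))
(10, 0, R7, (1,))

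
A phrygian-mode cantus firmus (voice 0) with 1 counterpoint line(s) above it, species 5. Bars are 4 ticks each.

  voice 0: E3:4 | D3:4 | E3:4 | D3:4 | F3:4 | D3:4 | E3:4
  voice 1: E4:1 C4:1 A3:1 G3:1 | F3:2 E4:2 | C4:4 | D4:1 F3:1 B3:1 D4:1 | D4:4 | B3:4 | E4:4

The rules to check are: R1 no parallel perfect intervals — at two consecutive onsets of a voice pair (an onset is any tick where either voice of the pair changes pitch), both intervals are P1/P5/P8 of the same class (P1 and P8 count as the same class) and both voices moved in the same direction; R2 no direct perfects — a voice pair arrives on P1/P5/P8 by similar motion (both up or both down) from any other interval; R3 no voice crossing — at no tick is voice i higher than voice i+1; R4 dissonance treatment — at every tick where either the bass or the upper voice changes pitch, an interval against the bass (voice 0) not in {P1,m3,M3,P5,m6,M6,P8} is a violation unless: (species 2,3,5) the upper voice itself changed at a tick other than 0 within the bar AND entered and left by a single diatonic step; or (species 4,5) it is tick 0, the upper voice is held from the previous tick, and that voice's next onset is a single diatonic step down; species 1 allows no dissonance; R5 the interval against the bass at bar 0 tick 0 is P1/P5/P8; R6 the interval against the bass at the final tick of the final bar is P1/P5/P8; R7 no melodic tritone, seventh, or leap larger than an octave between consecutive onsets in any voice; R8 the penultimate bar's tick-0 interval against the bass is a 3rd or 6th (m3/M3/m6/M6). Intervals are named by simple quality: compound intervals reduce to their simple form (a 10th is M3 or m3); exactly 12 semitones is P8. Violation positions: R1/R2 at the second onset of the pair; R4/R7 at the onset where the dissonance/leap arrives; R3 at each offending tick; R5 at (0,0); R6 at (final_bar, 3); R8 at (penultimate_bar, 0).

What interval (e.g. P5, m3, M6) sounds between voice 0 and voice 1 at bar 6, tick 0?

P8

voice 0=E3 voice 1=E4 -> P8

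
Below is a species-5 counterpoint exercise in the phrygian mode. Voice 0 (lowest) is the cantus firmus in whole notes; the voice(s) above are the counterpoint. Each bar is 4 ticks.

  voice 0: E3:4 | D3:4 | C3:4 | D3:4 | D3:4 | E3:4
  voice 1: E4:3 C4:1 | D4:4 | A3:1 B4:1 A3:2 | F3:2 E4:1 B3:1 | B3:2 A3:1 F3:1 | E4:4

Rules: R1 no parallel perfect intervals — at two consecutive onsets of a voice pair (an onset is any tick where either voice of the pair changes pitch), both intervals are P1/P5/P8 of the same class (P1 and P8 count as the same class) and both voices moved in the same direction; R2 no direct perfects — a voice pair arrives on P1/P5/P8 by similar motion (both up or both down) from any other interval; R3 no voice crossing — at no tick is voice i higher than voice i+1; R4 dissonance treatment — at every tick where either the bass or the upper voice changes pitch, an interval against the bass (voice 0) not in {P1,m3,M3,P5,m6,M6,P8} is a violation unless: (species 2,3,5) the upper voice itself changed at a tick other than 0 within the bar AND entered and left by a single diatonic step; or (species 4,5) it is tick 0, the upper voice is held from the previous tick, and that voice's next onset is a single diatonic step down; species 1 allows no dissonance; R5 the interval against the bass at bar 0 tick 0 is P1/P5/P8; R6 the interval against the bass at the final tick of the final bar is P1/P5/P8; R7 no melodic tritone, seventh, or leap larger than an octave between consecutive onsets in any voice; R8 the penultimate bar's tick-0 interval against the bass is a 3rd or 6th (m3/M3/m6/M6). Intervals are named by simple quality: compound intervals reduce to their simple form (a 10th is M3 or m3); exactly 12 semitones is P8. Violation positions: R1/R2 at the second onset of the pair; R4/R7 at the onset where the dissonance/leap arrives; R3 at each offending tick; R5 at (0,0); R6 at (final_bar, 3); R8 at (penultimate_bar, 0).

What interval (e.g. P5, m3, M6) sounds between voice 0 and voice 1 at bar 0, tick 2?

P8

voice 0=E3 voice 1=E4 -> P8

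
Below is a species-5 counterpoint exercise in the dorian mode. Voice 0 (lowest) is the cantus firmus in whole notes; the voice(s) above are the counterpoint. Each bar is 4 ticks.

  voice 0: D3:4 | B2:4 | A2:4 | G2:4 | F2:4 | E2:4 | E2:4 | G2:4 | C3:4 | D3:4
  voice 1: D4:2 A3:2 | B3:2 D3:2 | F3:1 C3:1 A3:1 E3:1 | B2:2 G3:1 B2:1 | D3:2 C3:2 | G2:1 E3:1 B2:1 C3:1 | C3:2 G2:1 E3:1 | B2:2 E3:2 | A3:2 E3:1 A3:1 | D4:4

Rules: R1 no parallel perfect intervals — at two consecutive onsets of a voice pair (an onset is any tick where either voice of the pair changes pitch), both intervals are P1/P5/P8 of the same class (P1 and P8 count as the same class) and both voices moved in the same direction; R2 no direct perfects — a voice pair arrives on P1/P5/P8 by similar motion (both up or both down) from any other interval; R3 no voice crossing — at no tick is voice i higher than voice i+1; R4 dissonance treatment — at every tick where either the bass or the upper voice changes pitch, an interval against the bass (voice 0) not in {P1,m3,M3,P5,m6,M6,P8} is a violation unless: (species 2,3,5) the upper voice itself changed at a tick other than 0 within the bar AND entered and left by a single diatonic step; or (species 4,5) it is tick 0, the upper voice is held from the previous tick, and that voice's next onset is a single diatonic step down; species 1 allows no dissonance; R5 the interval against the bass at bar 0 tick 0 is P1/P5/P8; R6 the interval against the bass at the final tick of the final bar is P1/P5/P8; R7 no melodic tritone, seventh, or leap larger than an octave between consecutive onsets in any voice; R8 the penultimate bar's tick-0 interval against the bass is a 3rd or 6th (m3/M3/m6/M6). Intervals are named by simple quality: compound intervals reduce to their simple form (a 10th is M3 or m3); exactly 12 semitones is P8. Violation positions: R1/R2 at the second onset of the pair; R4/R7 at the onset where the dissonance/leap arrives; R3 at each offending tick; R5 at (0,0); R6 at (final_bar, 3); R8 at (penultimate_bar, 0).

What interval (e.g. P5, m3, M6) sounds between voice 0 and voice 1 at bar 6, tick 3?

P8

voice 0=E2 voice 1=E3 -> P8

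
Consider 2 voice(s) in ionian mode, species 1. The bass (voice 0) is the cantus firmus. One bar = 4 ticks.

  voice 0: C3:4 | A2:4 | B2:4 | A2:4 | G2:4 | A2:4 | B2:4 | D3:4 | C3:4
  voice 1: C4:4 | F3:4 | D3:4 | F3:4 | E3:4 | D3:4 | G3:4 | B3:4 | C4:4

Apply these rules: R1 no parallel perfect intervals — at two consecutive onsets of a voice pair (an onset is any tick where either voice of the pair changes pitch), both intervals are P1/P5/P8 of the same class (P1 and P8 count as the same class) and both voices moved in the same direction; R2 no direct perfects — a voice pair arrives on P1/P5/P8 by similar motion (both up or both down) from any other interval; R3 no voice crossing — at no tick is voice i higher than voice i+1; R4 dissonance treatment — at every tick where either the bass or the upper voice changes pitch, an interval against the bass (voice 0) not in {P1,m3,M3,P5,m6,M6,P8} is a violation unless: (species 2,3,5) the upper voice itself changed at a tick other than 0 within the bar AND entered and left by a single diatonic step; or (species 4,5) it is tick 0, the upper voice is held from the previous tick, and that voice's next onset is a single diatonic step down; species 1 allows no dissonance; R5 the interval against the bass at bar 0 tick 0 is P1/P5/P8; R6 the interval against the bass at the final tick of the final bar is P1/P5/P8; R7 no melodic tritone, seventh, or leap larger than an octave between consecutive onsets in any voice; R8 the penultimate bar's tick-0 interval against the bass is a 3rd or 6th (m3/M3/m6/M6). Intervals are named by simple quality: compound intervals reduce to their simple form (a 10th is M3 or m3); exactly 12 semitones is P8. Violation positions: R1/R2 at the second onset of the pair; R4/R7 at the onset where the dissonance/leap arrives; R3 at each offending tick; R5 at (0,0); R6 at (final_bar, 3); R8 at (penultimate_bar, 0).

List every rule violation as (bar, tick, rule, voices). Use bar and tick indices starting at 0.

(5, 0, R4, (0, 1))

bar 0: v0=C3 v1=C4 downbeat P8
bar 1: v0=A2 v1=F3 downbeat m6
bar 2: v0=B2 v1=D3 downbeat m3
bar 3: v0=A2 v1=F3 downbeat m6
bar 4: v0=G2 v1=E3 downbeat M6
bar 5: v0=A2 v1=D3 downbeat P4
bar 6: v0=B2 v1=G3 downbeat m6
bar 7: v0=D3 v1=B3 downbeat M6
bar 8: v0=C3 v1=C4 downbeat P8
  -> R4 @ bar 5 tick 0 v(0, 1): A2/D3 P4 untreated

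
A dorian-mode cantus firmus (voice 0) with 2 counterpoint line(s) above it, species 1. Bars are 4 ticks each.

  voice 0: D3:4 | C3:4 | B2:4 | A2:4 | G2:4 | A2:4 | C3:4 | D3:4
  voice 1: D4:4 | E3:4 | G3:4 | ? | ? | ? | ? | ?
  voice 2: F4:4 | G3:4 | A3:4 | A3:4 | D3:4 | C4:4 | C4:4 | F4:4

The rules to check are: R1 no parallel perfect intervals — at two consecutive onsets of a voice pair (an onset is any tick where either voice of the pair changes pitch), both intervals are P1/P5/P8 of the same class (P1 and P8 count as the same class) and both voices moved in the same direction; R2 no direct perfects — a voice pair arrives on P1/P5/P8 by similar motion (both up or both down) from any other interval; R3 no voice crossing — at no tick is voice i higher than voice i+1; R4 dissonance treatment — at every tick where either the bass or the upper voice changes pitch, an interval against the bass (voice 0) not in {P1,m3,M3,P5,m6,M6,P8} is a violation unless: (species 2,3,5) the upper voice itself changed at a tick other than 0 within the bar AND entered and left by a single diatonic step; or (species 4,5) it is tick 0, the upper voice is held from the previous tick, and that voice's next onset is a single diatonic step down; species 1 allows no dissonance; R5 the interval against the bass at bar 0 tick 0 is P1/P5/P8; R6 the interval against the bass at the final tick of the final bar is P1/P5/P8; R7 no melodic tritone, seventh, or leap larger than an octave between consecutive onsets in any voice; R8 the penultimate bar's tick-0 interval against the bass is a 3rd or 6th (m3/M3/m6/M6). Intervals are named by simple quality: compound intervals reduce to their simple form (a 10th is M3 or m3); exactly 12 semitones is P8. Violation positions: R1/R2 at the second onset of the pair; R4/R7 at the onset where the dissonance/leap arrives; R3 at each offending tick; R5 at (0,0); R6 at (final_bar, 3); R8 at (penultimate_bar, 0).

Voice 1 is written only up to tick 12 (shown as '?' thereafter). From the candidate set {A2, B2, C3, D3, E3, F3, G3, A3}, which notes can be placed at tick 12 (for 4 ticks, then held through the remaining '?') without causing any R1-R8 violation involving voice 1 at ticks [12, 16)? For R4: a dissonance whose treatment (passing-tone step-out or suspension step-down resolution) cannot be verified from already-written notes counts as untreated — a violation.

A2: violates R2,R7
B2: violates R4
C3: legal
D3: violates R4
E3: violates R2
F3: legal
G3: violates R4
A3: legal

{A3, C3, F3}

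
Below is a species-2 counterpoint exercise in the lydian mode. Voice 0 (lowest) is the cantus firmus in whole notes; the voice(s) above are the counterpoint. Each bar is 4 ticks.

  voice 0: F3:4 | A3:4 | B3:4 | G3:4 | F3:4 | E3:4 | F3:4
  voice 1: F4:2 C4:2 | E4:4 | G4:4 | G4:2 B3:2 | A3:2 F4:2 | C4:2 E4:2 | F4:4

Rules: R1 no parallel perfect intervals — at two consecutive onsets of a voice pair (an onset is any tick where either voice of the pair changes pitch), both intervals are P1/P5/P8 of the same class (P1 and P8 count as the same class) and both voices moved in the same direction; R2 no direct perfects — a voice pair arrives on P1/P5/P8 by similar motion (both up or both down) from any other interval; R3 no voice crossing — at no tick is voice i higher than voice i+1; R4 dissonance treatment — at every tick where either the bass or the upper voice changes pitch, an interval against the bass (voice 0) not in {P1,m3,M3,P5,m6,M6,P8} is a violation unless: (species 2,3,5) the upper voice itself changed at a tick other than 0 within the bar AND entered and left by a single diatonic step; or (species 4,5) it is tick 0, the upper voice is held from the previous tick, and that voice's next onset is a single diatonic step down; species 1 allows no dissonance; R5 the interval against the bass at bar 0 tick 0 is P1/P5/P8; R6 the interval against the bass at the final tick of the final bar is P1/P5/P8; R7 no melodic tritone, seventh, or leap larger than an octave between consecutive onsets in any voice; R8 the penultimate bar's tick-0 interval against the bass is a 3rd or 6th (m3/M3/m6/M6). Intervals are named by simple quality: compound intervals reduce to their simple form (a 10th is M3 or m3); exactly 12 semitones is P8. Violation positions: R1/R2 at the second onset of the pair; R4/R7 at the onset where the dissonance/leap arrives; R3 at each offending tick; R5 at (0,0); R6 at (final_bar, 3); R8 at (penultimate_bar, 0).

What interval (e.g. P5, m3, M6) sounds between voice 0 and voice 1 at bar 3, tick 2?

M3

voice 0=G3 voice 1=B3 -> M3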